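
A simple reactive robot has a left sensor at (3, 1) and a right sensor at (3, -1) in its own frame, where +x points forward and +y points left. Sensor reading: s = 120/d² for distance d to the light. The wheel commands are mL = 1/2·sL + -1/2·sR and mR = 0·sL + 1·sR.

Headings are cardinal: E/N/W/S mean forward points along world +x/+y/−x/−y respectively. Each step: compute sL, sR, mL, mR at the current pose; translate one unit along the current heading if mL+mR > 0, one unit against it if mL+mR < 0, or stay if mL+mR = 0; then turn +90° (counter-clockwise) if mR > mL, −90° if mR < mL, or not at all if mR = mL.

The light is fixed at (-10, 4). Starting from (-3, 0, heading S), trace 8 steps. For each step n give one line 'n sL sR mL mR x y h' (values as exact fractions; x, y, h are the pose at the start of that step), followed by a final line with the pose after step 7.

0 120/113 24/17 -336/1921 24/17 -3 0 S
1 30/29 15/17 75/986 15/17 -3 -1 E
2 120/53 24/17 384/901 24/17 -2 -1 N
3 12/5 60/17 -48/85 60/17 -2 0 W
4 120/113 24/17 -336/1921 24/17 -3 0 S
5 30/29 15/17 75/986 15/17 -3 -1 E
6 120/53 24/17 384/901 24/17 -2 -1 N
7 12/5 60/17 -48/85 60/17 -2 0 W
final -3 0 S

n=0: pose=(-3,0,S); sL=120/113, sR=24/17; mL=-336/1921, mR=24/17; mL+mR=2376/1921 → advance +1; mR−mL=3048/1921 → turn +1·90°
n=1: pose=(-3,-1,E); sL=30/29, sR=15/17; mL=75/986, mR=15/17; mL+mR=945/986 → advance +1; mR−mL=795/986 → turn +1·90°
n=2: pose=(-2,-1,N); sL=120/53, sR=24/17; mL=384/901, mR=24/17; mL+mR=1656/901 → advance +1; mR−mL=888/901 → turn +1·90°
n=3: pose=(-2,0,W); sL=12/5, sR=60/17; mL=-48/85, mR=60/17; mL+mR=252/85 → advance +1; mR−mL=348/85 → turn +1·90°
n=4: pose=(-3,0,S); sL=120/113, sR=24/17; mL=-336/1921, mR=24/17; mL+mR=2376/1921 → advance +1; mR−mL=3048/1921 → turn +1·90°
n=5: pose=(-3,-1,E); sL=30/29, sR=15/17; mL=75/986, mR=15/17; mL+mR=945/986 → advance +1; mR−mL=795/986 → turn +1·90°
n=6: pose=(-2,-1,N); sL=120/53, sR=24/17; mL=384/901, mR=24/17; mL+mR=1656/901 → advance +1; mR−mL=888/901 → turn +1·90°
n=7: pose=(-2,0,W); sL=12/5, sR=60/17; mL=-48/85, mR=60/17; mL+mR=252/85 → advance +1; mR−mL=348/85 → turn +1·90°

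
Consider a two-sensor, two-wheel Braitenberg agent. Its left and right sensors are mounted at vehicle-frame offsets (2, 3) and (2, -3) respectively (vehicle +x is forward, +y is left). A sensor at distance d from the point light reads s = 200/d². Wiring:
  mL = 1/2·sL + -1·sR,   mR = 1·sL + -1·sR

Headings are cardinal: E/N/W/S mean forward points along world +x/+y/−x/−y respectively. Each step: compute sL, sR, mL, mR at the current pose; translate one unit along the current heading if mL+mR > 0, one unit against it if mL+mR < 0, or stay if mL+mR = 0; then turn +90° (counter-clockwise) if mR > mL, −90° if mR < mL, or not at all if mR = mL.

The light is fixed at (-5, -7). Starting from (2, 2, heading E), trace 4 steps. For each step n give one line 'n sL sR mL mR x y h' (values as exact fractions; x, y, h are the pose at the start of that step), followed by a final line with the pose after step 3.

0 8/9 200/117 -148/117 -32/39 2 2 E
1 20/13 100/101 -290/1313 720/1313 1 2 N
2 40/13 40/37 220/481 960/481 1 3 W
3 25/16 50/17 -1175/544 -375/272 0 3 S
final 0 4 E

n=0: pose=(2,2,E); sL=8/9, sR=200/117; mL=-148/117, mR=-32/39; mL+mR=-244/117 → advance -1; mR−mL=4/9 → turn +1·90°
n=1: pose=(1,2,N); sL=20/13, sR=100/101; mL=-290/1313, mR=720/1313; mL+mR=430/1313 → advance +1; mR−mL=10/13 → turn +1·90°
n=2: pose=(1,3,W); sL=40/13, sR=40/37; mL=220/481, mR=960/481; mL+mR=1180/481 → advance +1; mR−mL=20/13 → turn +1·90°
n=3: pose=(0,3,S); sL=25/16, sR=50/17; mL=-1175/544, mR=-375/272; mL+mR=-1925/544 → advance -1; mR−mL=25/32 → turn +1·90°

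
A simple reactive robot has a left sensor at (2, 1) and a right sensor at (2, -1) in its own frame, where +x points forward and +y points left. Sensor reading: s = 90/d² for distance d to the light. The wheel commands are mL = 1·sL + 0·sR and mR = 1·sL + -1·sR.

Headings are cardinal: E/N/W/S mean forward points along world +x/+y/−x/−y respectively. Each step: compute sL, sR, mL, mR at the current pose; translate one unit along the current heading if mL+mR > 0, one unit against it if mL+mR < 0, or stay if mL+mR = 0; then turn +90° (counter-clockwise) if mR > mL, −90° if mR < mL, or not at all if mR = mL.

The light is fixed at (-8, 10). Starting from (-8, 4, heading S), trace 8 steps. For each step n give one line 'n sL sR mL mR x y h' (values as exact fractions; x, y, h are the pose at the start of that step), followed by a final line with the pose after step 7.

n=0: pose=(-8,4,S); sL=18/13, sR=18/13; mL=18/13, mR=0; mL+mR=18/13 → advance +1; mR−mL=-18/13 → turn -1·90°
n=1: pose=(-8,3,W); sL=45/34, sR=9/4; mL=45/34, mR=-63/68; mL+mR=27/68 → advance +1; mR−mL=-9/4 → turn -1·90°
n=2: pose=(-9,3,N); sL=90/29, sR=18/5; mL=90/29, mR=-72/145; mL+mR=378/145 → advance +1; mR−mL=-18/5 → turn -1·90°
n=3: pose=(-9,4,E); sL=45/13, sR=9/5; mL=45/13, mR=108/65; mL+mR=333/65 → advance +1; mR−mL=-9/5 → turn -1·90°
n=4: pose=(-8,4,S); sL=18/13, sR=18/13; mL=18/13, mR=0; mL+mR=18/13 → advance +1; mR−mL=-18/13 → turn -1·90°
n=5: pose=(-8,3,W); sL=45/34, sR=9/4; mL=45/34, mR=-63/68; mL+mR=27/68 → advance +1; mR−mL=-9/4 → turn -1·90°
n=6: pose=(-9,3,N); sL=90/29, sR=18/5; mL=90/29, mR=-72/145; mL+mR=378/145 → advance +1; mR−mL=-18/5 → turn -1·90°
n=7: pose=(-9,4,E); sL=45/13, sR=9/5; mL=45/13, mR=108/65; mL+mR=333/65 → advance +1; mR−mL=-9/5 → turn -1·90°

0 18/13 18/13 18/13 0 -8 4 S
1 45/34 9/4 45/34 -63/68 -8 3 W
2 90/29 18/5 90/29 -72/145 -9 3 N
3 45/13 9/5 45/13 108/65 -9 4 E
4 18/13 18/13 18/13 0 -8 4 S
5 45/34 9/4 45/34 -63/68 -8 3 W
6 90/29 18/5 90/29 -72/145 -9 3 N
7 45/13 9/5 45/13 108/65 -9 4 E
final -8 4 S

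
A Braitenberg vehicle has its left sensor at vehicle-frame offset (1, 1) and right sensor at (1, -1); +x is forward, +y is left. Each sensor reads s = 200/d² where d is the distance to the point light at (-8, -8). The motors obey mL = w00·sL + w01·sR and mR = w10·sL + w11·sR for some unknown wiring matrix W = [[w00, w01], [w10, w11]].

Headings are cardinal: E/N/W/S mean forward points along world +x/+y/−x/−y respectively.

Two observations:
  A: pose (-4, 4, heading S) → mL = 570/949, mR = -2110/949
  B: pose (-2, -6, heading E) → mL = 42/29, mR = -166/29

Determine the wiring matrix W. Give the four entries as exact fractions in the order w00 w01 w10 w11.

obs A: pose=(-4,4,S) → sL=100/73, sR=20/13, mL=570/949, mR=-2110/949
obs B: pose=(-2,-6,E) → sL=100/29, sR=4, mL=42/29, mR=-166/29
sensor matrix S = [[100/73, 20/13], [100/29, 4]]; det S = 4800/27521
solve [mL_A; mL_B] = S·[w00; w01] and [mR_A; mR_B] = S·[w10; w11]:
  w00 = 1, w01 = -1/2, w10 = -1/2, w11 = -1

1 -1/2 -1/2 -1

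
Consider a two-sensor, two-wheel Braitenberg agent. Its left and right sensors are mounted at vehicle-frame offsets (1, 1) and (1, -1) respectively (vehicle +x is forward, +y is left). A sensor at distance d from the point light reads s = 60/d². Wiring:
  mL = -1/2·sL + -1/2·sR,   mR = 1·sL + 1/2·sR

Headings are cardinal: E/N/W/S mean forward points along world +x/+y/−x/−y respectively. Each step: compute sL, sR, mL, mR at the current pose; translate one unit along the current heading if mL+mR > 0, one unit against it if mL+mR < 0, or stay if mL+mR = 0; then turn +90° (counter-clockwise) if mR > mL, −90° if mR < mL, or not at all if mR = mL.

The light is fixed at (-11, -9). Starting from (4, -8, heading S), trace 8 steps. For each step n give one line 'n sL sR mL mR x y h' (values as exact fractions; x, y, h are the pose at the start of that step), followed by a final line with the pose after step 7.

0 15/64 15/49 -1695/6272 1215/3136 4 -8 S
1 60/257 60/257 -60/257 90/257 4 -9 E
2 30/113 6/29 -774/3277 1209/3277 5 -9 N
3 4/15 60/229 -908/3435 1366/3435 5 -8 W
4 15/64 15/49 -1695/6272 1215/3136 4 -8 S
5 60/257 60/257 -60/257 90/257 4 -9 E
6 30/113 6/29 -774/3277 1209/3277 5 -9 N
7 4/15 60/229 -908/3435 1366/3435 5 -8 W
final 4 -8 S

n=0: pose=(4,-8,S); sL=15/64, sR=15/49; mL=-1695/6272, mR=1215/3136; mL+mR=15/128 → advance +1; mR−mL=4125/6272 → turn +1·90°
n=1: pose=(4,-9,E); sL=60/257, sR=60/257; mL=-60/257, mR=90/257; mL+mR=30/257 → advance +1; mR−mL=150/257 → turn +1·90°
n=2: pose=(5,-9,N); sL=30/113, sR=6/29; mL=-774/3277, mR=1209/3277; mL+mR=15/113 → advance +1; mR−mL=1983/3277 → turn +1·90°
n=3: pose=(5,-8,W); sL=4/15, sR=60/229; mL=-908/3435, mR=1366/3435; mL+mR=2/15 → advance +1; mR−mL=758/1145 → turn +1·90°
n=4: pose=(4,-8,S); sL=15/64, sR=15/49; mL=-1695/6272, mR=1215/3136; mL+mR=15/128 → advance +1; mR−mL=4125/6272 → turn +1·90°
n=5: pose=(4,-9,E); sL=60/257, sR=60/257; mL=-60/257, mR=90/257; mL+mR=30/257 → advance +1; mR−mL=150/257 → turn +1·90°
n=6: pose=(5,-9,N); sL=30/113, sR=6/29; mL=-774/3277, mR=1209/3277; mL+mR=15/113 → advance +1; mR−mL=1983/3277 → turn +1·90°
n=7: pose=(5,-8,W); sL=4/15, sR=60/229; mL=-908/3435, mR=1366/3435; mL+mR=2/15 → advance +1; mR−mL=758/1145 → turn +1·90°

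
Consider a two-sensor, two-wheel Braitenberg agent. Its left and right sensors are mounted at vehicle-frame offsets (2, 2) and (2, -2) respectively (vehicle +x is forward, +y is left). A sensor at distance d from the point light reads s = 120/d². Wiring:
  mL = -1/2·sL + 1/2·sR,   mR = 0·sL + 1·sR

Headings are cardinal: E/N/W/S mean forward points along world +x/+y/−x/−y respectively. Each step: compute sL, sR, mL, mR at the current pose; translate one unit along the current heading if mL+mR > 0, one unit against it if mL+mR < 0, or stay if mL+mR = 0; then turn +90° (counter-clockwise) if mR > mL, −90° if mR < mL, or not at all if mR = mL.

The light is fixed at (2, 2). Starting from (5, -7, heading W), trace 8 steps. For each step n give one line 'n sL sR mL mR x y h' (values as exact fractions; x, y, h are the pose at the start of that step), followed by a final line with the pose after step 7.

n=0: pose=(5,-7,W); sL=60/61, sR=12/5; mL=216/305, mR=12/5; mL+mR=948/305 → advance +1; mR−mL=516/305 → turn +1·90°
n=1: pose=(4,-7,S); sL=120/137, sR=120/121; mL=960/16577, mR=120/121; mL+mR=17400/16577 → advance +1; mR−mL=15480/16577 → turn +1·90°
n=2: pose=(4,-8,E); sL=3/2, sR=3/4; mL=-3/8, mR=3/4; mL+mR=3/8 → advance +1; mR−mL=9/8 → turn +1·90°
n=3: pose=(5,-8,N); sL=24/13, sR=120/89; mL=-288/1157, mR=120/89; mL+mR=1272/1157 → advance +1; mR−mL=1848/1157 → turn +1·90°
n=4: pose=(5,-7,W); sL=60/61, sR=12/5; mL=216/305, mR=12/5; mL+mR=948/305 → advance +1; mR−mL=516/305 → turn +1·90°
n=5: pose=(4,-7,S); sL=120/137, sR=120/121; mL=960/16577, mR=120/121; mL+mR=17400/16577 → advance +1; mR−mL=15480/16577 → turn +1·90°
n=6: pose=(4,-8,E); sL=3/2, sR=3/4; mL=-3/8, mR=3/4; mL+mR=3/8 → advance +1; mR−mL=9/8 → turn +1·90°
n=7: pose=(5,-8,N); sL=24/13, sR=120/89; mL=-288/1157, mR=120/89; mL+mR=1272/1157 → advance +1; mR−mL=1848/1157 → turn +1·90°

0 60/61 12/5 216/305 12/5 5 -7 W
1 120/137 120/121 960/16577 120/121 4 -7 S
2 3/2 3/4 -3/8 3/4 4 -8 E
3 24/13 120/89 -288/1157 120/89 5 -8 N
4 60/61 12/5 216/305 12/5 5 -7 W
5 120/137 120/121 960/16577 120/121 4 -7 S
6 3/2 3/4 -3/8 3/4 4 -8 E
7 24/13 120/89 -288/1157 120/89 5 -8 N
final 5 -7 W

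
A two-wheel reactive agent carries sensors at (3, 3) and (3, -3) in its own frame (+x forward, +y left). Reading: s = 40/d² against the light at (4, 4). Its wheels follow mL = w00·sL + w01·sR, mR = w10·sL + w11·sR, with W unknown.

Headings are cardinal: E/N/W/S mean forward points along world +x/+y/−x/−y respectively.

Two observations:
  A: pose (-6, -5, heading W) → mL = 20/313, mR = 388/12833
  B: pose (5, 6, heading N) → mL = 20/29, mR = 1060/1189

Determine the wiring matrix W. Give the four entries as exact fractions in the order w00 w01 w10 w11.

obs A: pose=(-6,-5,W) → sL=40/313, sR=8/41, mL=20/313, mR=388/12833
obs B: pose=(5,6,N) → sL=40/29, sR=40/41, mL=20/29, mR=1060/1189
sensor matrix S = [[40/313, 8/41], [40/29, 40/41]]; det S = -53760/372157
solve [mL_A; mL_B] = S·[w00; w01] and [mR_A; mR_B] = S·[w10; w11]:
  w00 = 1/2, w01 = 0, w10 = 1, w11 = -1/2

1/2 0 1 -1/2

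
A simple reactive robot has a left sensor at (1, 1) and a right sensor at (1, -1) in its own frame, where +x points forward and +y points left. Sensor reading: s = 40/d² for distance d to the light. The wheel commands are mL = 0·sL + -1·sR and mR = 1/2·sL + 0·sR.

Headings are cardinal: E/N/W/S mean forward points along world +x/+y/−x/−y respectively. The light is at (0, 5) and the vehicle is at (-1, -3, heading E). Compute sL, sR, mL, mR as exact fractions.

left sensor world pos  = (0, -2); dL² = 49
right sensor world pos = (0, -4); dR² = 81
sL = 40/49 = 40/49
sR = 40/81 = 40/81
mL = 0·sL + -1·sR = -40/81
mR = 1/2·sL + 0·sR = 20/49

40/49 40/81 -40/81 20/49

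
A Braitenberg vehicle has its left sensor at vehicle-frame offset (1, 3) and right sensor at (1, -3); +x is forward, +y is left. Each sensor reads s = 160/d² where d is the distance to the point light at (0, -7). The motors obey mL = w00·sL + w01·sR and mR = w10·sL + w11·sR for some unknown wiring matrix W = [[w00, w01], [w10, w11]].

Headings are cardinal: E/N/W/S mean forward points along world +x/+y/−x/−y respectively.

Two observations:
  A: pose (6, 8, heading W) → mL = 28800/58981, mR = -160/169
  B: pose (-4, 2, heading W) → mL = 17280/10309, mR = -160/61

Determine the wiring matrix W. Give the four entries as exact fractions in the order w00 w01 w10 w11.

obs A: pose=(6,8,W) → sL=160/169, sR=160/349, mL=28800/58981, mR=-160/169
obs B: pose=(-4,2,W) → sL=160/61, sR=160/169, mL=17280/10309, mR=-160/61
sensor matrix S = [[160/169, 160/349], [160/61, 160/169]]; det S = -186163200/608035129
solve [mL_A; mL_B] = S·[w00; w01] and [mR_A; mR_B] = S·[w10; w11]:
  w00 = 1, w01 = -1, w10 = -1, w11 = 0

1 -1 -1 0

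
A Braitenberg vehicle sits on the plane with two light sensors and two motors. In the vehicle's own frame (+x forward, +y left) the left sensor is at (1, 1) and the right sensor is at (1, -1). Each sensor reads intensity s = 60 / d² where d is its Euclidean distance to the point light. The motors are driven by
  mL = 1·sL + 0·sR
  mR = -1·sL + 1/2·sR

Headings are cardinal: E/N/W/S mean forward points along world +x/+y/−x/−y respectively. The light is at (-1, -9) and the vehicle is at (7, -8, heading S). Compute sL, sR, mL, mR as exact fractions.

left sensor world pos  = (8, -9); dL² = 81
right sensor world pos = (6, -9); dR² = 49
sL = 60/81 = 20/27
sR = 60/49 = 60/49
mL = 1·sL + 0·sR = 20/27
mR = -1·sL + 1/2·sR = -170/1323

20/27 60/49 20/27 -170/1323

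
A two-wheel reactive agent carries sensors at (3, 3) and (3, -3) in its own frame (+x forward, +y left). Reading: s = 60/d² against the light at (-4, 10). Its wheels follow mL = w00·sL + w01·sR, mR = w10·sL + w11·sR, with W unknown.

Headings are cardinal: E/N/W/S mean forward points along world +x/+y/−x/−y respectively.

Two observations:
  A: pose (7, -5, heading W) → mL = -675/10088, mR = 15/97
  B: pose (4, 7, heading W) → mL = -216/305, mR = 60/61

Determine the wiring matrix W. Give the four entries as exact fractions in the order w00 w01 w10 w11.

obs A: pose=(7,-5,W) → sL=15/97, sR=15/52, mL=-675/10088, mR=15/97
obs B: pose=(4,7,W) → sL=60/61, sR=12/5, mL=-216/305, mR=60/61
sensor matrix S = [[15/97, 15/52], [60/61, 12/5]]; det S = 6723/76921
solve [mL_A; mL_B] = S·[w00; w01] and [mR_A; mR_B] = S·[w10; w11]:
  w00 = 1/2, w01 = -1/2, w10 = 1, w11 = 0

1/2 -1/2 1 0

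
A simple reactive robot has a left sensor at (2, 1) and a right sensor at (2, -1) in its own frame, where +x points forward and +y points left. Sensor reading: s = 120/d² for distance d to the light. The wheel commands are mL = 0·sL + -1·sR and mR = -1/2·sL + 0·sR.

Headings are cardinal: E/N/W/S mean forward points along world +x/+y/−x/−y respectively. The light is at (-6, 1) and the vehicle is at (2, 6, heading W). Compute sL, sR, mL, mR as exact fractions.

left sensor world pos  = (0, 5); dL² = 52
right sensor world pos = (0, 7); dR² = 72
sL = 120/52 = 30/13
sR = 120/72 = 5/3
mL = 0·sL + -1·sR = -5/3
mR = -1/2·sL + 0·sR = -15/13

30/13 5/3 -5/3 -15/13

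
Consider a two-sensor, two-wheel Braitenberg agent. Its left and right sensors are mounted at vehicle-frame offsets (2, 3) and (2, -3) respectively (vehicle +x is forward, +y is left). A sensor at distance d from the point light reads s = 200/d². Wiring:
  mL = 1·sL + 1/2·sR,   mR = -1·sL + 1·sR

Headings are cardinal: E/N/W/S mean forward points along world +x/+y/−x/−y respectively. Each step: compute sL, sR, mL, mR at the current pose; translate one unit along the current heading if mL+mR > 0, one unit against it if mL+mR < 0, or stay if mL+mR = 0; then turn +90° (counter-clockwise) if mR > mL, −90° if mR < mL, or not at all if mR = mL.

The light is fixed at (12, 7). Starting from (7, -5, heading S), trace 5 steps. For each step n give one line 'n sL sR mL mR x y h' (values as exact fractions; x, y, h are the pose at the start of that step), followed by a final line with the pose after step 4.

0 1 10/13 18/13 -3/13 7 -5 S
1 40/61 200/149 12060/9089 6240/9089 7 -6 W
2 100/101 20/13 2310/1313 720/1313 6 -6 N
3 200/97 200/241 57900/23377 -28800/23377 6 -5 E
4 1 10/13 18/13 -3/13 7 -5 S
final 7 -6 W

n=0: pose=(7,-5,S); sL=1, sR=10/13; mL=18/13, mR=-3/13; mL+mR=15/13 → advance +1; mR−mL=-21/13 → turn -1·90°
n=1: pose=(7,-6,W); sL=40/61, sR=200/149; mL=12060/9089, mR=6240/9089; mL+mR=300/149 → advance +1; mR−mL=-5820/9089 → turn -1·90°
n=2: pose=(6,-6,N); sL=100/101, sR=20/13; mL=2310/1313, mR=720/1313; mL+mR=30/13 → advance +1; mR−mL=-1590/1313 → turn -1·90°
n=3: pose=(6,-5,E); sL=200/97, sR=200/241; mL=57900/23377, mR=-28800/23377; mL+mR=300/241 → advance +1; mR−mL=-86700/23377 → turn -1·90°
n=4: pose=(7,-5,S); sL=1, sR=10/13; mL=18/13, mR=-3/13; mL+mR=15/13 → advance +1; mR−mL=-21/13 → turn -1·90°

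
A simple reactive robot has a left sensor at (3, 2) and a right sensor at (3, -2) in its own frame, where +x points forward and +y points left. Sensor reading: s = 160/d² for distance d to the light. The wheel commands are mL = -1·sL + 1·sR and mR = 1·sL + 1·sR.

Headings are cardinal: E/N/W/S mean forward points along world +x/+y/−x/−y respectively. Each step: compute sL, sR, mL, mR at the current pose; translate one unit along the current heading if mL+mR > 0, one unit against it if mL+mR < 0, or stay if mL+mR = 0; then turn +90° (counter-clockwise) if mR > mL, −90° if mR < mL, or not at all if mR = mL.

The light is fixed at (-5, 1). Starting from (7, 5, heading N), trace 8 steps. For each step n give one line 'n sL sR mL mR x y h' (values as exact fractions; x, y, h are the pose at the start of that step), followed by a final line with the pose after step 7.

0 160/149 32/49 -3072/7301 12608/7301 7 5 N
1 16/9 16/13 -64/117 352/117 7 6 W
2 160/173 32/17 2816/2941 8256/2941 6 6 S
3 20/29 4/5 16/145 216/145 6 5 E
4 160/149 32/49 -3072/7301 12608/7301 7 5 N
5 16/9 16/13 -64/117 352/117 7 6 W
6 160/173 32/17 2816/2941 8256/2941 6 6 S
7 20/29 4/5 16/145 216/145 6 5 E
final 7 5 N

n=0: pose=(7,5,N); sL=160/149, sR=32/49; mL=-3072/7301, mR=12608/7301; mL+mR=64/49 → advance +1; mR−mL=320/149 → turn +1·90°
n=1: pose=(7,6,W); sL=16/9, sR=16/13; mL=-64/117, mR=352/117; mL+mR=32/13 → advance +1; mR−mL=32/9 → turn +1·90°
n=2: pose=(6,6,S); sL=160/173, sR=32/17; mL=2816/2941, mR=8256/2941; mL+mR=64/17 → advance +1; mR−mL=320/173 → turn +1·90°
n=3: pose=(6,5,E); sL=20/29, sR=4/5; mL=16/145, mR=216/145; mL+mR=8/5 → advance +1; mR−mL=40/29 → turn +1·90°
n=4: pose=(7,5,N); sL=160/149, sR=32/49; mL=-3072/7301, mR=12608/7301; mL+mR=64/49 → advance +1; mR−mL=320/149 → turn +1·90°
n=5: pose=(7,6,W); sL=16/9, sR=16/13; mL=-64/117, mR=352/117; mL+mR=32/13 → advance +1; mR−mL=32/9 → turn +1·90°
n=6: pose=(6,6,S); sL=160/173, sR=32/17; mL=2816/2941, mR=8256/2941; mL+mR=64/17 → advance +1; mR−mL=320/173 → turn +1·90°
n=7: pose=(6,5,E); sL=20/29, sR=4/5; mL=16/145, mR=216/145; mL+mR=8/5 → advance +1; mR−mL=40/29 → turn +1·90°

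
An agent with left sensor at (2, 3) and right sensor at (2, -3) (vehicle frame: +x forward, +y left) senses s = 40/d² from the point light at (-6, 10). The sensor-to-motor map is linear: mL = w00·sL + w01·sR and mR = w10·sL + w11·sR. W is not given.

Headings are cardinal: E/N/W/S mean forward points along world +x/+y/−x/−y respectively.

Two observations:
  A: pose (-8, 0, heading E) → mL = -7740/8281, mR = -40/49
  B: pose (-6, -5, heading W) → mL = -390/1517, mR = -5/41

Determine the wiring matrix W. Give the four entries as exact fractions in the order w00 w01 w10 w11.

-1 -1/2 -1 0

obs A: pose=(-8,0,E) → sL=40/49, sR=40/169, mL=-7740/8281, mR=-40/49
obs B: pose=(-6,-5,W) → sL=5/41, sR=10/37, mL=-390/1517, mR=-5/41
sensor matrix S = [[40/49, 40/169], [5/41, 10/37]]; det S = 2409000/12562277
solve [mL_A; mL_B] = S·[w00; w01] and [mR_A; mR_B] = S·[w10; w11]:
  w00 = -1, w01 = -1/2, w10 = -1, w11 = 0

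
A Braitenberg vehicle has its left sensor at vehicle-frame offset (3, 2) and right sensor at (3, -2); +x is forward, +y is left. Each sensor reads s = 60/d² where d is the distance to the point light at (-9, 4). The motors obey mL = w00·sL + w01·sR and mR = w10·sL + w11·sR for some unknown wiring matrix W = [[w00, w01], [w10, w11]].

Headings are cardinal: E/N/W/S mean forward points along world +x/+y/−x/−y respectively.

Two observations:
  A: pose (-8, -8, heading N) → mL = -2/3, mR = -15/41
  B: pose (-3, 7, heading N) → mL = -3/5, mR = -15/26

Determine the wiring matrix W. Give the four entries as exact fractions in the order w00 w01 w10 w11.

obs A: pose=(-8,-8,N) → sL=30/41, sR=2/3, mL=-2/3, mR=-15/41
obs B: pose=(-3,7,N) → sL=15/13, sR=3/5, mL=-3/5, mR=-15/26
sensor matrix S = [[30/41, 2/3], [15/13, 3/5]]; det S = -176/533
solve [mL_A; mL_B] = S·[w00; w01] and [mR_A; mR_B] = S·[w10; w11]:
  w00 = 0, w01 = -1, w10 = -1/2, w11 = 0

0 -1 -1/2 0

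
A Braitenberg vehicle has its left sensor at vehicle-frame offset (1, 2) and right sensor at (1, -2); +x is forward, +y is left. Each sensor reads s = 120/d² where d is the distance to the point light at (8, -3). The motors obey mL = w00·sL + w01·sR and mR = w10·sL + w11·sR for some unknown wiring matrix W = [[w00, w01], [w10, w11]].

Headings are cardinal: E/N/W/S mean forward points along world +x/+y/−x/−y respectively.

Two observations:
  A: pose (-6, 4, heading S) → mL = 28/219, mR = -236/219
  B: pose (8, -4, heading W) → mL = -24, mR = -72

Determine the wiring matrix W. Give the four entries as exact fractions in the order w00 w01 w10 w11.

1/2 -1/2 -1 -1

obs A: pose=(-6,4,S) → sL=2/3, sR=30/73, mL=28/219, mR=-236/219
obs B: pose=(8,-4,W) → sL=12, sR=60, mL=-24, mR=-72
sensor matrix S = [[2/3, 30/73], [12, 60]]; det S = 2560/73
solve [mL_A; mL_B] = S·[w00; w01] and [mR_A; mR_B] = S·[w10; w11]:
  w00 = 1/2, w01 = -1/2, w10 = -1, w11 = -1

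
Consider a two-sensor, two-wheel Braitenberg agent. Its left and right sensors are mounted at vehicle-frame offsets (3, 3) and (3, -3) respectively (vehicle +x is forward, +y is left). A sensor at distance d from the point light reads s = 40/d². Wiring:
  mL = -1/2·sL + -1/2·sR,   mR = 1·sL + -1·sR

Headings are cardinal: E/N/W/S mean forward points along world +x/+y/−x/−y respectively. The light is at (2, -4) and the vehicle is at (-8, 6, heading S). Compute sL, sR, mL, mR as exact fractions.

20/49 20/109 -1580/5341 1200/5341

left sensor world pos  = (-5, 3); dL² = 98
right sensor world pos = (-11, 3); dR² = 218
sL = 40/98 = 20/49
sR = 40/218 = 20/109
mL = -1/2·sL + -1/2·sR = -1580/5341
mR = 1·sL + -1·sR = 1200/5341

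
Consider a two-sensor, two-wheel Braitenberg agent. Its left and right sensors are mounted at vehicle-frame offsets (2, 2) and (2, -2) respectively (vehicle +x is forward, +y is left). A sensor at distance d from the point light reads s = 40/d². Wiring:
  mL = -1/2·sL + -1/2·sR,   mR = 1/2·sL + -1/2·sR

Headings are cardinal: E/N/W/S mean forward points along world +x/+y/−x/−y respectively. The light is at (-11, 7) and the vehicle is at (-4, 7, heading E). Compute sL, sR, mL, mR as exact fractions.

8/17 8/17 -8/17 0

left sensor world pos  = (-2, 9); dL² = 85
right sensor world pos = (-2, 5); dR² = 85
sL = 40/85 = 8/17
sR = 40/85 = 8/17
mL = -1/2·sL + -1/2·sR = -8/17
mR = 1/2·sL + -1/2·sR = 0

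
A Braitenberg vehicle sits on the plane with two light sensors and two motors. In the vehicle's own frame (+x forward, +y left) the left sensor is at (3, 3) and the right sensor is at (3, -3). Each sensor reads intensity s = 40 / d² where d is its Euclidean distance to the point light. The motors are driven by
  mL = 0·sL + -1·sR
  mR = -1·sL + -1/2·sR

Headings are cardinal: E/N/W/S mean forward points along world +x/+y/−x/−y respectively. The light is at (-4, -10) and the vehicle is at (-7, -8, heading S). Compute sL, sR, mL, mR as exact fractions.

left sensor world pos  = (-4, -11); dL² = 1
right sensor world pos = (-10, -11); dR² = 37
sL = 40/1 = 40
sR = 40/37 = 40/37
mL = 0·sL + -1·sR = -40/37
mR = -1·sL + -1/2·sR = -1500/37

40 40/37 -40/37 -1500/37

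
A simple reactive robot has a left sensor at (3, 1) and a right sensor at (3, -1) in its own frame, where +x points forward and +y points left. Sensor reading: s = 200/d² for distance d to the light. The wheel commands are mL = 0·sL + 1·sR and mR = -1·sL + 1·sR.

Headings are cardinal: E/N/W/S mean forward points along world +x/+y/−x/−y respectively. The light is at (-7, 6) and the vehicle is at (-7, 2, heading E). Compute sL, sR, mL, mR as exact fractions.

left sensor world pos  = (-4, 3); dL² = 18
right sensor world pos = (-4, 1); dR² = 34
sL = 200/18 = 100/9
sR = 200/34 = 100/17
mL = 0·sL + 1·sR = 100/17
mR = -1·sL + 1·sR = -800/153

100/9 100/17 100/17 -800/153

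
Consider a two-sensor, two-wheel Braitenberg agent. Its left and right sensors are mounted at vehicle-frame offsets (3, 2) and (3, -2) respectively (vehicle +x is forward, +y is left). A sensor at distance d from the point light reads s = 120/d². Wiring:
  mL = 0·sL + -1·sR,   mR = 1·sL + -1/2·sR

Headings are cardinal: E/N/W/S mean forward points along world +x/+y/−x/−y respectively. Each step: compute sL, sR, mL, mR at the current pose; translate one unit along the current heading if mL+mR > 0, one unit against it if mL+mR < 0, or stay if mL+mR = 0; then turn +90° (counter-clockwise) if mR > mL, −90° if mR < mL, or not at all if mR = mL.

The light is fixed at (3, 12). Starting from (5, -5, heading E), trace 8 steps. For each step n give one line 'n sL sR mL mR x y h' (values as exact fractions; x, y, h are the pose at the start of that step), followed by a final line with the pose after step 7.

0 12/25 60/193 -60/193 1566/4825 5 -5 E
1 120/197 120/221 -120/221 14700/43537 6 -5 N
2 3/10 15/32 -15/32 21/320 6 -6 W
3 40/159 24/89 -24/89 1652/14151 7 -6 S
4 60/137 12/41 -12/41 1638/5617 7 -5 E
5 120/197 120/221 -120/221 14700/43537 6 -5 N
6 3/10 15/32 -15/32 21/320 6 -6 W
7 40/159 24/89 -24/89 1652/14151 7 -6 S
final 7 -5 E

n=0: pose=(5,-5,E); sL=12/25, sR=60/193; mL=-60/193, mR=1566/4825; mL+mR=66/4825 → advance +1; mR−mL=3066/4825 → turn +1·90°
n=1: pose=(6,-5,N); sL=120/197, sR=120/221; mL=-120/221, mR=14700/43537; mL+mR=-8940/43537 → advance -1; mR−mL=38340/43537 → turn +1·90°
n=2: pose=(6,-6,W); sL=3/10, sR=15/32; mL=-15/32, mR=21/320; mL+mR=-129/320 → advance -1; mR−mL=171/320 → turn +1·90°
n=3: pose=(7,-6,S); sL=40/159, sR=24/89; mL=-24/89, mR=1652/14151; mL+mR=-2164/14151 → advance -1; mR−mL=5468/14151 → turn +1·90°
n=4: pose=(7,-5,E); sL=60/137, sR=12/41; mL=-12/41, mR=1638/5617; mL+mR=-6/5617 → advance -1; mR−mL=3282/5617 → turn +1·90°
n=5: pose=(6,-5,N); sL=120/197, sR=120/221; mL=-120/221, mR=14700/43537; mL+mR=-8940/43537 → advance -1; mR−mL=38340/43537 → turn +1·90°
n=6: pose=(6,-6,W); sL=3/10, sR=15/32; mL=-15/32, mR=21/320; mL+mR=-129/320 → advance -1; mR−mL=171/320 → turn +1·90°
n=7: pose=(7,-6,S); sL=40/159, sR=24/89; mL=-24/89, mR=1652/14151; mL+mR=-2164/14151 → advance -1; mR−mL=5468/14151 → turn +1·90°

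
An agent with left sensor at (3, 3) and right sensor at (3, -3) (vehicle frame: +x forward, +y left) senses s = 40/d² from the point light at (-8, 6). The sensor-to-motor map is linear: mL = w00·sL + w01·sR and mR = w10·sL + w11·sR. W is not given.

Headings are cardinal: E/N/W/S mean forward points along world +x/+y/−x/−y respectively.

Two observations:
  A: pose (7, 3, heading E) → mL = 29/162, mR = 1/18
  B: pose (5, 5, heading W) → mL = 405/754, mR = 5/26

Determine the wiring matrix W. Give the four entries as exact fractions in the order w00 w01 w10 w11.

1 1/2 0 1/2

obs A: pose=(7,3,E) → sL=10/81, sR=1/9, mL=29/162, mR=1/18
obs B: pose=(5,5,W) → sL=10/29, sR=5/13, mL=405/754, mR=5/26
sensor matrix S = [[10/81, 1/9], [10/29, 5/13]]; det S = 280/30537
solve [mL_A; mL_B] = S·[w00; w01] and [mR_A; mR_B] = S·[w10; w11]:
  w00 = 1, w01 = 1/2, w10 = 0, w11 = 1/2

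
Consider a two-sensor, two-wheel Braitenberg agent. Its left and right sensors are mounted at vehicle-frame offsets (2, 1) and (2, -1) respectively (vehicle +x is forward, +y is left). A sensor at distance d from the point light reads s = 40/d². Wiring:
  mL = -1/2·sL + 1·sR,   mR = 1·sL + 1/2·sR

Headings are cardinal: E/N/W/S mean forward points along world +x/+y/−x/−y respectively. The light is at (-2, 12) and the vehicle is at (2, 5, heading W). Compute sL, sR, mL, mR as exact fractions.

10/17 1 12/17 37/34

left sensor world pos  = (0, 4); dL² = 68
right sensor world pos = (0, 6); dR² = 40
sL = 40/68 = 10/17
sR = 40/40 = 1
mL = -1/2·sL + 1·sR = 12/17
mR = 1·sL + 1/2·sR = 37/34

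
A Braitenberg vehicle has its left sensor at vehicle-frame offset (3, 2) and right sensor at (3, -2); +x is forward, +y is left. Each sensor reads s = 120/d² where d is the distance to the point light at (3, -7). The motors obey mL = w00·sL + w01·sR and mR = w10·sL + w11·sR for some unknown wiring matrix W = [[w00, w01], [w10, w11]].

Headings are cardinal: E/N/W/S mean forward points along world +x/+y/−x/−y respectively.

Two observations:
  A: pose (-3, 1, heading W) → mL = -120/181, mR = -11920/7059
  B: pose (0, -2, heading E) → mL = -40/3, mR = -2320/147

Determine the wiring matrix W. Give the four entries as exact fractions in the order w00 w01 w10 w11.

obs A: pose=(-3,1,W) → sL=40/39, sR=120/181, mL=-120/181, mR=-11920/7059
obs B: pose=(0,-2,E) → sL=120/49, sR=40/3, mL=-40/3, mR=-2320/147
sensor matrix S = [[40/39, 120/181], [120/49, 40/3]]; det S = 12505600/1037673
solve [mL_A; mL_B] = S·[w00; w01] and [mR_A; mR_B] = S·[w10; w11]:
  w00 = 0, w01 = -1, w10 = -1, w11 = -1

0 -1 -1 -1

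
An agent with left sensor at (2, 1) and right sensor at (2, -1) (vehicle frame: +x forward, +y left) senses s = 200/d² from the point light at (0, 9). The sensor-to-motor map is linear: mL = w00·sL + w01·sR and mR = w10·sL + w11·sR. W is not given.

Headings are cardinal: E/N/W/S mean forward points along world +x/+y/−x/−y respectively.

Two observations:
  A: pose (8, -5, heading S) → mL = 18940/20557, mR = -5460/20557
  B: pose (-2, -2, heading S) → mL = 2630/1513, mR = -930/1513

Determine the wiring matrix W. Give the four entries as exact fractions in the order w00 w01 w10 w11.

obs A: pose=(8,-5,S) → sL=200/337, sR=40/61, mL=18940/20557, mR=-5460/20557
obs B: pose=(-2,-2,S) → sL=20/17, sR=100/89, mL=2630/1513, mR=-930/1513
sensor matrix S = [[200/337, 40/61], [20/17, 100/89]]; det S = -3254400/31102741
solve [mL_A; mL_B] = S·[w00; w01] and [mR_A; mR_B] = S·[w10; w11]:
  w00 = 1, w01 = 1/2, w10 = -1, w11 = 1/2

1 1/2 -1 1/2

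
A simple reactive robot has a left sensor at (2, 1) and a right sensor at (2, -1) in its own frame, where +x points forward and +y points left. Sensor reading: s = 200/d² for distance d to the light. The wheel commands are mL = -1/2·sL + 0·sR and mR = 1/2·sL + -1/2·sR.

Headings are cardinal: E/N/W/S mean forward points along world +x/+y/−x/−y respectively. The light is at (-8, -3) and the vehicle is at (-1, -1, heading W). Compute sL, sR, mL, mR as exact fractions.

left sensor world pos  = (-3, -2); dL² = 26
right sensor world pos = (-3, 0); dR² = 34
sL = 200/26 = 100/13
sR = 200/34 = 100/17
mL = -1/2·sL + 0·sR = -50/13
mR = 1/2·sL + -1/2·sR = 200/221

100/13 100/17 -50/13 200/221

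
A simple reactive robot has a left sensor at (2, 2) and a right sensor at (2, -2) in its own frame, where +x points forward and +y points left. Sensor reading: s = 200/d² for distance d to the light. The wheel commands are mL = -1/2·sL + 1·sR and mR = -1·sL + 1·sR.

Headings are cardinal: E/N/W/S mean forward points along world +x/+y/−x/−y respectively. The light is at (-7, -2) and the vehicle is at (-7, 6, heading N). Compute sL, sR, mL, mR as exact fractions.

25/13 25/13 25/26 0

left sensor world pos  = (-9, 8); dL² = 104
right sensor world pos = (-5, 8); dR² = 104
sL = 200/104 = 25/13
sR = 200/104 = 25/13
mL = -1/2·sL + 1·sR = 25/26
mR = -1·sL + 1·sR = 0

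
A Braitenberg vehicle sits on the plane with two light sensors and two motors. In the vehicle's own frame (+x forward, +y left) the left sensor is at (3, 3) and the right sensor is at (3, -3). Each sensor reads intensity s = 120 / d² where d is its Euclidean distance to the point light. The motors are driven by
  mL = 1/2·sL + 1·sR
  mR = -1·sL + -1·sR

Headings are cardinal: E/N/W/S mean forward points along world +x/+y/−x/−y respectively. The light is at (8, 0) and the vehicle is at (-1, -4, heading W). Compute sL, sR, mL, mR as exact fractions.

120/193 24/29 6372/5597 -8112/5597

left sensor world pos  = (-4, -7); dL² = 193
right sensor world pos = (-4, -1); dR² = 145
sL = 120/193 = 120/193
sR = 120/145 = 24/29
mL = 1/2·sL + 1·sR = 6372/5597
mR = -1·sL + -1·sR = -8112/5597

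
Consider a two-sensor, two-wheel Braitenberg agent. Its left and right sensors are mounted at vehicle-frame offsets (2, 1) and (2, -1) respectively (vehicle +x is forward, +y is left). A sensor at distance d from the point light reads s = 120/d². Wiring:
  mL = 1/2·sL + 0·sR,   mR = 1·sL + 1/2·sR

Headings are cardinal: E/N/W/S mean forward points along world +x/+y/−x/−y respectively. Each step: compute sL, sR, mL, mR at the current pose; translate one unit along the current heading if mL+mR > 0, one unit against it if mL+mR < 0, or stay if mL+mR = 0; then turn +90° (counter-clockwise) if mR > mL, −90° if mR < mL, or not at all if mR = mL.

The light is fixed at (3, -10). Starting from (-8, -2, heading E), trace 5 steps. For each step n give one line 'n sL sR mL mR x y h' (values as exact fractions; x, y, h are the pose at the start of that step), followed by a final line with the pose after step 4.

n=0: pose=(-8,-2,E); sL=20/27, sR=12/13; mL=10/27, mR=422/351; mL+mR=184/117 → advance +1; mR−mL=292/351 → turn +1·90°
n=1: pose=(-7,-2,N); sL=120/221, sR=120/181; mL=60/221, mR=34980/40001; mL+mR=45840/40001 → advance +1; mR−mL=24120/40001 → turn +1·90°
n=2: pose=(-7,-1,W); sL=15/26, sR=30/61; mL=15/52, mR=1305/1586; mL+mR=3525/3172 → advance +1; mR−mL=1695/3172 → turn +1·90°
n=3: pose=(-8,-1,S); sL=120/149, sR=120/193; mL=60/149, mR=32100/28757; mL+mR=43680/28757 → advance +1; mR−mL=20520/28757 → turn +1·90°
n=4: pose=(-8,-2,E); sL=20/27, sR=12/13; mL=10/27, mR=422/351; mL+mR=184/117 → advance +1; mR−mL=292/351 → turn +1·90°

0 20/27 12/13 10/27 422/351 -8 -2 E
1 120/221 120/181 60/221 34980/40001 -7 -2 N
2 15/26 30/61 15/52 1305/1586 -7 -1 W
3 120/149 120/193 60/149 32100/28757 -8 -1 S
4 20/27 12/13 10/27 422/351 -8 -2 E
final -7 -2 N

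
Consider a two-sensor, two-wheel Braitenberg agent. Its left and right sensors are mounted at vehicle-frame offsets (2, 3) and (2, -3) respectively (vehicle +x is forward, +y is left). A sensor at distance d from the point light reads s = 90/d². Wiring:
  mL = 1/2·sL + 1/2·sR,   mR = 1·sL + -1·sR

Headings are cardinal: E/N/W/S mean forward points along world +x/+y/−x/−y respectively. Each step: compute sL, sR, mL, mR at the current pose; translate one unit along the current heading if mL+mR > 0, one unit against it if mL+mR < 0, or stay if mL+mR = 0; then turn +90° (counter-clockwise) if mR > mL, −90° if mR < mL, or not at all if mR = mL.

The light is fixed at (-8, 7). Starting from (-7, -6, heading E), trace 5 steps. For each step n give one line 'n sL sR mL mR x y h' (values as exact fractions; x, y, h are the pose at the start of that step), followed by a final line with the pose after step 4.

0 90/109 18/53 3366/5777 2808/5777 -7 -6 E
1 9/25 45/113 1071/2825 -108/2825 -6 -6 S
2 90/289 90/121 18450/34969 -15120/34969 -6 -7 W
3 45/74 9/16 693/1184 27/592 -7 -7 N
4 90/109 18/53 3366/5777 2808/5777 -7 -6 E
final -6 -6 S

n=0: pose=(-7,-6,E); sL=90/109, sR=18/53; mL=3366/5777, mR=2808/5777; mL+mR=6174/5777 → advance +1; mR−mL=-558/5777 → turn -1·90°
n=1: pose=(-6,-6,S); sL=9/25, sR=45/113; mL=1071/2825, mR=-108/2825; mL+mR=963/2825 → advance +1; mR−mL=-1179/2825 → turn -1·90°
n=2: pose=(-6,-7,W); sL=90/289, sR=90/121; mL=18450/34969, mR=-15120/34969; mL+mR=3330/34969 → advance +1; mR−mL=-33570/34969 → turn -1·90°
n=3: pose=(-7,-7,N); sL=45/74, sR=9/16; mL=693/1184, mR=27/592; mL+mR=747/1184 → advance +1; mR−mL=-639/1184 → turn -1·90°
n=4: pose=(-7,-6,E); sL=90/109, sR=18/53; mL=3366/5777, mR=2808/5777; mL+mR=6174/5777 → advance +1; mR−mL=-558/5777 → turn -1·90°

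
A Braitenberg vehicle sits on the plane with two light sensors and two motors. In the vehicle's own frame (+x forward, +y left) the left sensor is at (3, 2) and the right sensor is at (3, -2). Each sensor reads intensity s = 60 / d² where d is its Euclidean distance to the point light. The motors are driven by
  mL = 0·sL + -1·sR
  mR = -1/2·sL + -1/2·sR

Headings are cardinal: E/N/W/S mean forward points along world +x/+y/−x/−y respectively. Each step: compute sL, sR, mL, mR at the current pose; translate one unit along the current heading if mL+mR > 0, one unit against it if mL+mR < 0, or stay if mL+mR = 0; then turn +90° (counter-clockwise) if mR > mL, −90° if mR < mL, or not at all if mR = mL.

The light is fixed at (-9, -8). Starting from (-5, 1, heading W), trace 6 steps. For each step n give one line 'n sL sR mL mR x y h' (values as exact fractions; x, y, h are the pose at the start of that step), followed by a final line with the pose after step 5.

n=0: pose=(-5,1,W); sL=6/5, sR=30/61; mL=-30/61, mR=-258/305; mL+mR=-408/305 → advance -1; mR−mL=-108/305 → turn -1·90°
n=1: pose=(-4,1,N); sL=20/51, sR=60/193; mL=-60/193, mR=-3460/9843; mL+mR=-6520/9843 → advance -1; mR−mL=-400/9843 → turn -1·90°
n=2: pose=(-4,0,E); sL=15/41, sR=3/5; mL=-3/5, mR=-99/205; mL+mR=-222/205 → advance -1; mR−mL=24/205 → turn +1·90°
n=3: pose=(-5,0,N); sL=12/25, sR=60/157; mL=-60/157, mR=-1692/3925; mL+mR=-3192/3925 → advance -1; mR−mL=-192/3925 → turn -1·90°
n=4: pose=(-5,-1,E); sL=6/13, sR=30/37; mL=-30/37, mR=-306/481; mL+mR=-696/481 → advance -1; mR−mL=84/481 → turn +1·90°
n=5: pose=(-6,-1,N); sL=60/101, sR=12/25; mL=-12/25, mR=-1356/2525; mL+mR=-2568/2525 → advance -1; mR−mL=-144/2525 → turn -1·90°

0 6/5 30/61 -30/61 -258/305 -5 1 W
1 20/51 60/193 -60/193 -3460/9843 -4 1 N
2 15/41 3/5 -3/5 -99/205 -4 0 E
3 12/25 60/157 -60/157 -1692/3925 -5 0 N
4 6/13 30/37 -30/37 -306/481 -5 -1 E
5 60/101 12/25 -12/25 -1356/2525 -6 -1 N
final -6 -2 E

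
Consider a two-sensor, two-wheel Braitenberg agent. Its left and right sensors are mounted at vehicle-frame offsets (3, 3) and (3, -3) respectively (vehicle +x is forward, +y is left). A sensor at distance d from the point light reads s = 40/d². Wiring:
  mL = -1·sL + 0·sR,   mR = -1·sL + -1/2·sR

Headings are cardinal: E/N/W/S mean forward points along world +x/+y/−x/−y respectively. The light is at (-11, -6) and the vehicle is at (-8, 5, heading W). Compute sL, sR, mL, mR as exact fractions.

left sensor world pos  = (-11, 2); dL² = 64
right sensor world pos = (-11, 8); dR² = 196
sL = 40/64 = 5/8
sR = 40/196 = 10/49
mL = -1·sL + 0·sR = -5/8
mR = -1·sL + -1/2·sR = -285/392

5/8 10/49 -5/8 -285/392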